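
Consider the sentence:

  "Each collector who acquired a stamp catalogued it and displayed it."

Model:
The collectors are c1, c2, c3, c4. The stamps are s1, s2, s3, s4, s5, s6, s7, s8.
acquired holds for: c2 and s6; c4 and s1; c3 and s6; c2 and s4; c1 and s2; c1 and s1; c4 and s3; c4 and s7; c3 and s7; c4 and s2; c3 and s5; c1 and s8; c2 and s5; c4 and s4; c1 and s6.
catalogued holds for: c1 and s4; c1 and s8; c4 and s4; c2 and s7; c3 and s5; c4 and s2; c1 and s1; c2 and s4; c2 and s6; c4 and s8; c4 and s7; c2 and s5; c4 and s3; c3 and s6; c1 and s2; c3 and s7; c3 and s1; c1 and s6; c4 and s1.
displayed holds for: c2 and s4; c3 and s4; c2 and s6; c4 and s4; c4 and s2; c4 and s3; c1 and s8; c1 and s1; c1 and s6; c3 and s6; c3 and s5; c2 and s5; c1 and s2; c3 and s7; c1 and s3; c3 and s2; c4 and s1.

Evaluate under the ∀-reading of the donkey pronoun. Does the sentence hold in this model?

"it" takes "a stamp" as antecedent — a donkey pronoun bound across the clause boundary.
Strong reading: for every (c,s) with acquired(c,s), catalogued(c,s) ∧ displayed(c,s).
Restrictor pairs: (c1,s1) ✓  (c1,s2) ✓  (c1,s6) ✓  (c1,s8) ✓  (c2,s4) ✓  (c2,s5) ✓  (c2,s6) ✓  (c3,s5) ✓  (c3,s6) ✓  (c3,s7) ✓  (c4,s1) ✓  (c4,s2) ✓  (c4,s3) ✓  (c4,s4) ✓  (c4,s7) ✗
Counterexample: (c4,s7) is in acquired but fails the scope.

False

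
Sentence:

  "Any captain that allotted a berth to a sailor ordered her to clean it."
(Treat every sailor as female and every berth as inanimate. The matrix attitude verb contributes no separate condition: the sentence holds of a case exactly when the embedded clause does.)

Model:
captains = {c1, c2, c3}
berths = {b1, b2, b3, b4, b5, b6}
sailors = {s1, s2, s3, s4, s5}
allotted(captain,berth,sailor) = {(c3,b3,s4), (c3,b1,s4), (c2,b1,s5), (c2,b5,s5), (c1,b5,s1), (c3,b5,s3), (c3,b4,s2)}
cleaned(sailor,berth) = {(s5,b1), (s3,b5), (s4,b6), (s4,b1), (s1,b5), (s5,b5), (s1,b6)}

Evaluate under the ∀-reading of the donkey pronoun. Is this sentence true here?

False

"her" takes "a sailor" as antecedent and "it" takes "a berth"; both are donkey pronouns co-varying with the restrictor.
Strong reading: for every (c,b,s) with allotted(c,b,s), cleaned(s,b).
Restrictor triples: (c1,b5,s1)→cleaned(s1,b5) ✓  (c2,b1,s5)→cleaned(s5,b1) ✓  (c2,b5,s5)→cleaned(s5,b5) ✓  (c3,b1,s4)→cleaned(s4,b1) ✓  (c3,b3,s4)→cleaned(s4,b3) ✗  (c3,b4,s2)→cleaned(s2,b4) ✗  (c3,b5,s3)→cleaned(s3,b5) ✓
Counterexample: (c3,b3,s4) — cleaned(s4,b3) does not hold.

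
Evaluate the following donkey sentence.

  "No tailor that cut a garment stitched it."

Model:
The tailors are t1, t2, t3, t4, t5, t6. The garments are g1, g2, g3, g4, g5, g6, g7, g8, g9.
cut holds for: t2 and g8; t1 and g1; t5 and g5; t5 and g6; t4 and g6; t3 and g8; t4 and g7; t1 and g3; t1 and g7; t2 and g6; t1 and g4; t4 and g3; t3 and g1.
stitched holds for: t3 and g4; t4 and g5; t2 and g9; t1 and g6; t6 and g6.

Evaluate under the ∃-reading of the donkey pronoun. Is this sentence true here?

"it" takes "a garment" as antecedent — a donkey pronoun bound across the clause boundary.
Truth condition: for no (t,g) with cut(t,g) does stitched(t,g) hold.
Restrictor pairs — does the scope hold? (t1,g1):fails  (t1,g3):fails  (t1,g4):fails  (t1,g7):fails  (t2,g6):fails  (t2,g8):fails  (t3,g1):fails  (t3,g8):fails  (t4,g3):fails  (t4,g6):fails  (t4,g7):fails  (t5,g5):fails  (t5,g6):fails
Scope holds for no restrictor pair, so the sentence is true.

True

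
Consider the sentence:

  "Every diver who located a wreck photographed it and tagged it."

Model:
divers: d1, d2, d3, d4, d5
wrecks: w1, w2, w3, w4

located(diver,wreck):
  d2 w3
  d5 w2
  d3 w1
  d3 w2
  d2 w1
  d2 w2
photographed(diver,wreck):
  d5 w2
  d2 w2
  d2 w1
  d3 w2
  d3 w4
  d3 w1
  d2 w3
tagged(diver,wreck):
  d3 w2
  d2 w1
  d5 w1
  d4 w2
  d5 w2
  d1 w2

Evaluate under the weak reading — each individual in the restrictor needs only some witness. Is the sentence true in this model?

"it" takes "a wreck" as antecedent — a donkey pronoun bound across the clause boundary.
Weak reading: every diver d with some located-wreck has at least one located-wreck w such that photographed(d,w) ∧ tagged(d,w).
Per diver: d2:✓  d3:✓  d5:✓
Every diver in the restrictor has a witness.

True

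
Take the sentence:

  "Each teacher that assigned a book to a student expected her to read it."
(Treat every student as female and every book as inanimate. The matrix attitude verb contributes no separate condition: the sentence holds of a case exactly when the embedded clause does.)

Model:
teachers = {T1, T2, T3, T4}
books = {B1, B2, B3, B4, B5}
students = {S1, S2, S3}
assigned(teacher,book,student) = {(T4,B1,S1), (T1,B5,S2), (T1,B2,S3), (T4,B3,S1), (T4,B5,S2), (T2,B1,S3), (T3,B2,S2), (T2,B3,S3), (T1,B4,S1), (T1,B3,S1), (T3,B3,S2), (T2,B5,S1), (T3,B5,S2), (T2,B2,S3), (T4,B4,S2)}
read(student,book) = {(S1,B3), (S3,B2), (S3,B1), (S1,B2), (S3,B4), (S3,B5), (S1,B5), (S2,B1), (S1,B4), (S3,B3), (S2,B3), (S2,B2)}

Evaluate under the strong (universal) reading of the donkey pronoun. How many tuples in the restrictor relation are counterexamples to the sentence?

"her" takes "a student" as antecedent and "it" takes "a book"; both are donkey pronouns co-varying with the restrictor.
Strong reading: for every (t,b,s) with assigned(t,b,s), read(s,b).
Restrictor triples: (T1,B2,S3)→read(S3,B2) ✓  (T1,B3,S1)→read(S1,B3) ✓  (T1,B4,S1)→read(S1,B4) ✓  (T1,B5,S2)→read(S2,B5) ✗  (T2,B1,S3)→read(S3,B1) ✓  (T2,B2,S3)→read(S3,B2) ✓  (T2,B3,S3)→read(S3,B3) ✓  (T2,B5,S1)→read(S1,B5) ✓  (T3,B2,S2)→read(S2,B2) ✓  (T3,B3,S2)→read(S2,B3) ✓  (T3,B5,S2)→read(S2,B5) ✗  (T4,B1,S1)→read(S1,B1) ✗  (T4,B3,S1)→read(S1,B3) ✓  (T4,B4,S2)→read(S2,B4) ✗  (T4,B5,S2)→read(S2,B5) ✗
Counterexamples (restrictor triples failing the scope): 5.

5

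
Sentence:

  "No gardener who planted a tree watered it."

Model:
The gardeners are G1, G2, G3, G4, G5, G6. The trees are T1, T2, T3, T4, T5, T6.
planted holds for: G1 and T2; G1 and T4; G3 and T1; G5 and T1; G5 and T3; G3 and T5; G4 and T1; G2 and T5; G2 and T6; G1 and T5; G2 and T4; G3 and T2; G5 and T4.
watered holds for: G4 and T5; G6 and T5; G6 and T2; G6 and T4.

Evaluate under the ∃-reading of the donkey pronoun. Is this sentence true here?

"it" takes "a tree" as antecedent — a donkey pronoun bound across the clause boundary.
Truth condition: for no (g,t) with planted(g,t) does watered(g,t) hold.
Restrictor pairs — does the scope hold? (G1,T2):fails  (G1,T4):fails  (G1,T5):fails  (G2,T4):fails  (G2,T5):fails  (G2,T6):fails  (G3,T1):fails  (G3,T2):fails  (G3,T5):fails  (G4,T1):fails  (G5,T1):fails  (G5,T3):fails  (G5,T4):fails
Scope holds for no restrictor pair, so the sentence is true.

True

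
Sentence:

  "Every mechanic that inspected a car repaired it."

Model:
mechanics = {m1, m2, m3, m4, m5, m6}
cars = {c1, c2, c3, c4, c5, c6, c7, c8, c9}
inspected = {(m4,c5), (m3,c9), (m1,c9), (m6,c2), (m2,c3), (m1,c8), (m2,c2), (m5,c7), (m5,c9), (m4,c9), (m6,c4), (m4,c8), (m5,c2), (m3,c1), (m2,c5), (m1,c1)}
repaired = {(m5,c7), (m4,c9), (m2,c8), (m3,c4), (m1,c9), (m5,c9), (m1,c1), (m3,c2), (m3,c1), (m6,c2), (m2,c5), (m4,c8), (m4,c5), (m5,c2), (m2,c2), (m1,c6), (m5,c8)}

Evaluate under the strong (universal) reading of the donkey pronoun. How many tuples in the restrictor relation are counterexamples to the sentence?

"it" takes "a car" as antecedent — a donkey pronoun bound across the clause boundary.
Strong reading: for every (m,c) with inspected(m,c), repaired(m,c).
Restrictor pairs: (m1,c1) ✓  (m1,c8) ✗  (m1,c9) ✓  (m2,c2) ✓  (m2,c3) ✗  (m2,c5) ✓  (m3,c1) ✓  (m3,c9) ✗  (m4,c5) ✓  (m4,c8) ✓  (m4,c9) ✓  (m5,c2) ✓  (m5,c7) ✓  (m5,c9) ✓  (m6,c2) ✓  (m6,c4) ✗
Counterexamples (restrictor pairs failing the scope): 4.

4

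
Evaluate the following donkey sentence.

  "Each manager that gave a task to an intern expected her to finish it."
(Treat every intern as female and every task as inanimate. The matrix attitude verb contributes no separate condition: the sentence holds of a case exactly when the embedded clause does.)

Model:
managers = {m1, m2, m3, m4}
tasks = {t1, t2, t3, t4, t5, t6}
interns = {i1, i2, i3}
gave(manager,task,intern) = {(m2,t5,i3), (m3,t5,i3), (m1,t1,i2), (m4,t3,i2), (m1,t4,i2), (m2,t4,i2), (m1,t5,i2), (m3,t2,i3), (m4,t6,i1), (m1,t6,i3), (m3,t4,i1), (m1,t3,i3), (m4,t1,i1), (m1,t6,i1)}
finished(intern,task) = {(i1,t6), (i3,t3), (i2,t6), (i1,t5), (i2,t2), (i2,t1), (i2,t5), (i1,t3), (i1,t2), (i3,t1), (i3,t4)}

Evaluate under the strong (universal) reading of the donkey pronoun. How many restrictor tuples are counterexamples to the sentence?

9

"her" takes "an intern" as antecedent and "it" takes "a task"; both are donkey pronouns co-varying with the restrictor.
Strong reading: for every (m,t,i) with gave(m,t,i), finished(i,t).
Restrictor triples: (m1,t1,i2)→finished(i2,t1) ✓  (m1,t3,i3)→finished(i3,t3) ✓  (m1,t4,i2)→finished(i2,t4) ✗  (m1,t5,i2)→finished(i2,t5) ✓  (m1,t6,i1)→finished(i1,t6) ✓  (m1,t6,i3)→finished(i3,t6) ✗  (m2,t4,i2)→finished(i2,t4) ✗  (m2,t5,i3)→finished(i3,t5) ✗  (m3,t2,i3)→finished(i3,t2) ✗  (m3,t4,i1)→finished(i1,t4) ✗  (m3,t5,i3)→finished(i3,t5) ✗  (m4,t1,i1)→finished(i1,t1) ✗  (m4,t3,i2)→finished(i2,t3) ✗  (m4,t6,i1)→finished(i1,t6) ✓
Counterexamples (restrictor triples failing the scope): 9.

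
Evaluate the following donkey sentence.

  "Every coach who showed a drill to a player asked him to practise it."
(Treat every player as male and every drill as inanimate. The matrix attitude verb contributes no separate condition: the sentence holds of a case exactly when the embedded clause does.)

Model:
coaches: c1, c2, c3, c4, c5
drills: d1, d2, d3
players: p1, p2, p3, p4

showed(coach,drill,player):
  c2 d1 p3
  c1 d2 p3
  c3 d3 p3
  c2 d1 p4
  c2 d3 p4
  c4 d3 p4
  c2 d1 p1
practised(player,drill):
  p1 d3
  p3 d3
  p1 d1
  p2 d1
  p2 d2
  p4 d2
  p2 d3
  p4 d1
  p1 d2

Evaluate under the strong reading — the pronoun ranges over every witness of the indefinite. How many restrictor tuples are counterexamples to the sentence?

"him" takes "a player" as antecedent and "it" takes "a drill"; both are donkey pronouns co-varying with the restrictor.
Strong reading: for every (c,d,p) with showed(c,d,p), practised(p,d).
Restrictor triples: (c1,d2,p3)→practised(p3,d2) ✗  (c2,d1,p1)→practised(p1,d1) ✓  (c2,d1,p3)→practised(p3,d1) ✗  (c2,d1,p4)→practised(p4,d1) ✓  (c2,d3,p4)→practised(p4,d3) ✗  (c3,d3,p3)→practised(p3,d3) ✓  (c4,d3,p4)→practised(p4,d3) ✗
Counterexamples (restrictor triples failing the scope): 4.

4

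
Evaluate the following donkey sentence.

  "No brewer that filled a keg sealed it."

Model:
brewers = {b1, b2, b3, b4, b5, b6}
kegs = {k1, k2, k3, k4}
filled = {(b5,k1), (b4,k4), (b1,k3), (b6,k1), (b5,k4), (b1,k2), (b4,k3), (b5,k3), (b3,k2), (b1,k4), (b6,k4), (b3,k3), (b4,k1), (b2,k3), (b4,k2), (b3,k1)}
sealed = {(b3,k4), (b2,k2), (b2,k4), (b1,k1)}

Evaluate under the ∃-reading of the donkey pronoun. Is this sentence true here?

"it" takes "a keg" as antecedent — a donkey pronoun bound across the clause boundary.
Truth condition: for no (b,k) with filled(b,k) does sealed(b,k) hold.
Restrictor pairs — does the scope hold? (b1,k2):fails  (b1,k3):fails  (b1,k4):fails  (b2,k3):fails  (b3,k1):fails  (b3,k2):fails  (b3,k3):fails  (b4,k1):fails  (b4,k2):fails  (b4,k3):fails  (b4,k4):fails  (b5,k1):fails  (b5,k3):fails  (b5,k4):fails  (b6,k1):fails  (b6,k4):fails
Scope holds for no restrictor pair, so the sentence is true.

True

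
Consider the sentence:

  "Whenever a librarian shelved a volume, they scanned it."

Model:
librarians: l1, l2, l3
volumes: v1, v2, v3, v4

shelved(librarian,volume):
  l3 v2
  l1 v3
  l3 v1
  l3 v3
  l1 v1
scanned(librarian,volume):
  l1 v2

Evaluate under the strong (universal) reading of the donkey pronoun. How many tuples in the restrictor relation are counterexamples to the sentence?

"it" takes "a volume" as antecedent — a donkey pronoun bound across the clause boundary.
Strong reading: for every (l,v) with shelved(l,v), scanned(l,v).
Restrictor pairs: (l1,v1) ✗  (l1,v3) ✗  (l3,v1) ✗  (l3,v2) ✗  (l3,v3) ✗
Counterexamples (restrictor pairs failing the scope): 5.

5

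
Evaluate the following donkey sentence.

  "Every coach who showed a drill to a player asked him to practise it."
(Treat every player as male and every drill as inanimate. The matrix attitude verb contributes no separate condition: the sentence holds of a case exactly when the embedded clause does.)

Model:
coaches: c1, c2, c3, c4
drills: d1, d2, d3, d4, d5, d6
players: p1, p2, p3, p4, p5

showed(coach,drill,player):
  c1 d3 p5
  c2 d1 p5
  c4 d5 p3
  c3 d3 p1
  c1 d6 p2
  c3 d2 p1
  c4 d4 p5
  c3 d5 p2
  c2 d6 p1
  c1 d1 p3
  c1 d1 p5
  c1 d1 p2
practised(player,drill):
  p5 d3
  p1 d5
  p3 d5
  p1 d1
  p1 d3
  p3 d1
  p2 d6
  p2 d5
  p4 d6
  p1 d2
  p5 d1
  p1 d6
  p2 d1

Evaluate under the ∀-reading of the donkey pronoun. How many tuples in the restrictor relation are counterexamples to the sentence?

"him" takes "a player" as antecedent and "it" takes "a drill"; both are donkey pronouns co-varying with the restrictor.
Strong reading: for every (c,d,p) with showed(c,d,p), practised(p,d).
Restrictor triples: (c1,d1,p2)→practised(p2,d1) ✓  (c1,d1,p3)→practised(p3,d1) ✓  (c1,d1,p5)→practised(p5,d1) ✓  (c1,d3,p5)→practised(p5,d3) ✓  (c1,d6,p2)→practised(p2,d6) ✓  (c2,d1,p5)→practised(p5,d1) ✓  (c2,d6,p1)→practised(p1,d6) ✓  (c3,d2,p1)→practised(p1,d2) ✓  (c3,d3,p1)→practised(p1,d3) ✓  (c3,d5,p2)→practised(p2,d5) ✓  (c4,d4,p5)→practised(p5,d4) ✗  (c4,d5,p3)→practised(p3,d5) ✓
Counterexamples (restrictor triples failing the scope): 1.

1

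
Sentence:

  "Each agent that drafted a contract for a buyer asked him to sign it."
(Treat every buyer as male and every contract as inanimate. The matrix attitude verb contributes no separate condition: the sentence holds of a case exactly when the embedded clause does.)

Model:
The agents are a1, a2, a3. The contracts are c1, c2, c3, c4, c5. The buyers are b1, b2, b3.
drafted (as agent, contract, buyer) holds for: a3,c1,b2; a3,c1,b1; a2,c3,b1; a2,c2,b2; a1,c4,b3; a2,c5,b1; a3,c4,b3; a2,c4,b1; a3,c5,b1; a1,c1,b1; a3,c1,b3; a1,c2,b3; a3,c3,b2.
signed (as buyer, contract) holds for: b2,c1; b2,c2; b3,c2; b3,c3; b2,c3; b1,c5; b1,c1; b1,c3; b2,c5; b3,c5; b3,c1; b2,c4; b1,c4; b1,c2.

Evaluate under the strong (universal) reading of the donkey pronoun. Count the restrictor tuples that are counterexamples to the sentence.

"him" takes "a buyer" as antecedent and "it" takes "a contract"; both are donkey pronouns co-varying with the restrictor.
Strong reading: for every (a,c,b) with drafted(a,c,b), signed(b,c).
Restrictor triples: (a1,c1,b1)→signed(b1,c1) ✓  (a1,c2,b3)→signed(b3,c2) ✓  (a1,c4,b3)→signed(b3,c4) ✗  (a2,c2,b2)→signed(b2,c2) ✓  (a2,c3,b1)→signed(b1,c3) ✓  (a2,c4,b1)→signed(b1,c4) ✓  (a2,c5,b1)→signed(b1,c5) ✓  (a3,c1,b1)→signed(b1,c1) ✓  (a3,c1,b2)→signed(b2,c1) ✓  (a3,c1,b3)→signed(b3,c1) ✓  (a3,c3,b2)→signed(b2,c3) ✓  (a3,c4,b3)→signed(b3,c4) ✗  (a3,c5,b1)→signed(b1,c5) ✓
Counterexamples (restrictor triples failing the scope): 2.

2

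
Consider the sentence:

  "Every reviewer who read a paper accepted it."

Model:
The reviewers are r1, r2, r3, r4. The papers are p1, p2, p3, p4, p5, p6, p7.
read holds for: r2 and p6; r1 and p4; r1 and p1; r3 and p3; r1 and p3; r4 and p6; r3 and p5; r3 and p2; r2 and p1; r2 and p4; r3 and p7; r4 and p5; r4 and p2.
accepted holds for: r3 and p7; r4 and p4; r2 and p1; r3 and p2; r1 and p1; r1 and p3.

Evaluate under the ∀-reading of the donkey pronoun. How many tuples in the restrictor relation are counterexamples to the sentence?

"it" takes "a paper" as antecedent — a donkey pronoun bound across the clause boundary.
Strong reading: for every (r,p) with read(r,p), accepted(r,p).
Restrictor pairs: (r1,p1) ✓  (r1,p3) ✓  (r1,p4) ✗  (r2,p1) ✓  (r2,p4) ✗  (r2,p6) ✗  (r3,p2) ✓  (r3,p3) ✗  (r3,p5) ✗  (r3,p7) ✓  (r4,p2) ✗  (r4,p5) ✗  (r4,p6) ✗
Counterexamples (restrictor pairs failing the scope): 8.

8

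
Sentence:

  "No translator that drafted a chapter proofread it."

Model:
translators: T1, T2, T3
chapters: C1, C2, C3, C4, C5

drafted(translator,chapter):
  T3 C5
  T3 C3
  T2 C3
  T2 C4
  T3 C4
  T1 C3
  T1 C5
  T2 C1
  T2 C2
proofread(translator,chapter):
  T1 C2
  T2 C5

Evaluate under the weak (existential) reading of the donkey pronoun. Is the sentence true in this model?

True

"it" takes "a chapter" as antecedent — a donkey pronoun bound across the clause boundary.
Truth condition: for no (t,c) with drafted(t,c) does proofread(t,c) hold.
Restrictor pairs — does the scope hold? (T1,C3):fails  (T1,C5):fails  (T2,C1):fails  (T2,C2):fails  (T2,C3):fails  (T2,C4):fails  (T3,C3):fails  (T3,C4):fails  (T3,C5):fails
Scope holds for no restrictor pair, so the sentence is true.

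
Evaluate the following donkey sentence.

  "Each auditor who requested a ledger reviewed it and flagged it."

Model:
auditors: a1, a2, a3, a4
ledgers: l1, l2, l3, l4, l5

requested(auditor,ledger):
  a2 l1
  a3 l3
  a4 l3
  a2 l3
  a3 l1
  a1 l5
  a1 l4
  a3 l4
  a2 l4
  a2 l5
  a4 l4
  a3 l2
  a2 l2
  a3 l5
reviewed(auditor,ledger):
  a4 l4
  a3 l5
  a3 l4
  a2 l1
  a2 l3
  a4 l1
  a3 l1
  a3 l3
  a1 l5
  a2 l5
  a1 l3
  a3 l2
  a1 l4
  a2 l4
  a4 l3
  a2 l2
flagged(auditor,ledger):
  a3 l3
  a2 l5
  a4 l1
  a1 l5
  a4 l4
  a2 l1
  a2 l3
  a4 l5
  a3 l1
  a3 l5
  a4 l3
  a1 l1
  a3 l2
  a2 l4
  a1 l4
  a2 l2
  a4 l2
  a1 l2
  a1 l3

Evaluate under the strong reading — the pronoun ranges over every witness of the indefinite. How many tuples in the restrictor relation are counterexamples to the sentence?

"it" takes "a ledger" as antecedent — a donkey pronoun bound across the clause boundary.
Strong reading: for every (a,l) with requested(a,l), reviewed(a,l) ∧ flagged(a,l).
Restrictor pairs: (a1,l4) ✓  (a1,l5) ✓  (a2,l1) ✓  (a2,l2) ✓  (a2,l3) ✓  (a2,l4) ✓  (a2,l5) ✓  (a3,l1) ✓  (a3,l2) ✓  (a3,l3) ✓  (a3,l4) ✗  (a3,l5) ✓  (a4,l3) ✓  (a4,l4) ✓
Counterexamples (restrictor pairs failing the scope): 1.

1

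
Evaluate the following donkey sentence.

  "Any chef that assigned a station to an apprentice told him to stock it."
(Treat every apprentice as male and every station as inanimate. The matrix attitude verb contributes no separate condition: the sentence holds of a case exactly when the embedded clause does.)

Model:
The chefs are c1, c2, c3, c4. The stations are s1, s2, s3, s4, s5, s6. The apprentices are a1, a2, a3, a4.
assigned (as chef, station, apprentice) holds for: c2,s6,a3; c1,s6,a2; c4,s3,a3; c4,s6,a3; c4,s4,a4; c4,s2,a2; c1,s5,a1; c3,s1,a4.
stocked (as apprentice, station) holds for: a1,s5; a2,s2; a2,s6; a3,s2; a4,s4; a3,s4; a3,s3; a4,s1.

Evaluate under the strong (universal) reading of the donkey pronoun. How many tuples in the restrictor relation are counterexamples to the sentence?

2

"him" takes "an apprentice" as antecedent and "it" takes "a station"; both are donkey pronouns co-varying with the restrictor.
Strong reading: for every (c,s,a) with assigned(c,s,a), stocked(a,s).
Restrictor triples: (c1,s5,a1)→stocked(a1,s5) ✓  (c1,s6,a2)→stocked(a2,s6) ✓  (c2,s6,a3)→stocked(a3,s6) ✗  (c3,s1,a4)→stocked(a4,s1) ✓  (c4,s2,a2)→stocked(a2,s2) ✓  (c4,s3,a3)→stocked(a3,s3) ✓  (c4,s4,a4)→stocked(a4,s4) ✓  (c4,s6,a3)→stocked(a3,s6) ✗
Counterexamples (restrictor triples failing the scope): 2.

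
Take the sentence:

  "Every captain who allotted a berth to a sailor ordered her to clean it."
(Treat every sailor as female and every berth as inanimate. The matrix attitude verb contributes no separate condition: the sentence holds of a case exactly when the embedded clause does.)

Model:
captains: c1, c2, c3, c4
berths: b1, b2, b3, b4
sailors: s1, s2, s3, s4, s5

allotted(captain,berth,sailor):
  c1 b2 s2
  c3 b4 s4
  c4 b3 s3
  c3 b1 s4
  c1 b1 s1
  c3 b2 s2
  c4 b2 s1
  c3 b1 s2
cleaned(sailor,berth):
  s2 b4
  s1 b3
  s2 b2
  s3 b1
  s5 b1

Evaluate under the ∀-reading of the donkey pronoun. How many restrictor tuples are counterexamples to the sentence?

6

"her" takes "a sailor" as antecedent and "it" takes "a berth"; both are donkey pronouns co-varying with the restrictor.
Strong reading: for every (c,b,s) with allotted(c,b,s), cleaned(s,b).
Restrictor triples: (c1,b1,s1)→cleaned(s1,b1) ✗  (c1,b2,s2)→cleaned(s2,b2) ✓  (c3,b1,s2)→cleaned(s2,b1) ✗  (c3,b1,s4)→cleaned(s4,b1) ✗  (c3,b2,s2)→cleaned(s2,b2) ✓  (c3,b4,s4)→cleaned(s4,b4) ✗  (c4,b2,s1)→cleaned(s1,b2) ✗  (c4,b3,s3)→cleaned(s3,b3) ✗
Counterexamples (restrictor triples failing the scope): 6.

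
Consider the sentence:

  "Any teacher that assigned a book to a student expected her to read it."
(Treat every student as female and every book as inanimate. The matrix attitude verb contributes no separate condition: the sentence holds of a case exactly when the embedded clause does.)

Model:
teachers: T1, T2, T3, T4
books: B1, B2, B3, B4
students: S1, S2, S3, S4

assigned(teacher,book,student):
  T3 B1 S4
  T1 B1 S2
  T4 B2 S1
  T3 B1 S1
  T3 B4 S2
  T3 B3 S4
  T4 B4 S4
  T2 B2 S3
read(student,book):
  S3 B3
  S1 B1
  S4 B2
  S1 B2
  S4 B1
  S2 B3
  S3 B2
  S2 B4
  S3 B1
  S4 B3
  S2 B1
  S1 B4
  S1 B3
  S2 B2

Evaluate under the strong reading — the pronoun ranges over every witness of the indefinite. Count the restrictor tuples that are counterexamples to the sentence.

"her" takes "a student" as antecedent and "it" takes "a book"; both are donkey pronouns co-varying with the restrictor.
Strong reading: for every (t,b,s) with assigned(t,b,s), read(s,b).
Restrictor triples: (T1,B1,S2)→read(S2,B1) ✓  (T2,B2,S3)→read(S3,B2) ✓  (T3,B1,S1)→read(S1,B1) ✓  (T3,B1,S4)→read(S4,B1) ✓  (T3,B3,S4)→read(S4,B3) ✓  (T3,B4,S2)→read(S2,B4) ✓  (T4,B2,S1)→read(S1,B2) ✓  (T4,B4,S4)→read(S4,B4) ✗
Counterexamples (restrictor triples failing the scope): 1.

1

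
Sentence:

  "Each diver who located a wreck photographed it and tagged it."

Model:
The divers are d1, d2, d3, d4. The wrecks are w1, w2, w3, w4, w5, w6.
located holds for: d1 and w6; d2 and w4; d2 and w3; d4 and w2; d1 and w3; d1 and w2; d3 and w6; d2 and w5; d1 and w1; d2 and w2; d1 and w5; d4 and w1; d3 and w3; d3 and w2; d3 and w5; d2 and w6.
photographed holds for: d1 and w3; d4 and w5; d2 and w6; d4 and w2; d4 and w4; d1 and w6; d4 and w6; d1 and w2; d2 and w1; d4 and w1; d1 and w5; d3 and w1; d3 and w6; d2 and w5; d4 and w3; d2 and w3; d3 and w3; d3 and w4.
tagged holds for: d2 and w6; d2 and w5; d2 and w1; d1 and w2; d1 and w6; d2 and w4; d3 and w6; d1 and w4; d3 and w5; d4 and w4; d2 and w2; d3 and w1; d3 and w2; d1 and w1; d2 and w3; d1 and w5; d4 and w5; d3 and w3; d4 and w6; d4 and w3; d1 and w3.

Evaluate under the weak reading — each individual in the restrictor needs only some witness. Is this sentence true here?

False

"it" takes "a wreck" as antecedent — a donkey pronoun bound across the clause boundary.
Weak reading: every diver d with some located-wreck has at least one located-wreck w such that photographed(d,w) ∧ tagged(d,w).
Per diver: d1:✓  d2:✓  d3:✓  d4:✗
d4 has no witness among its located-wrecks.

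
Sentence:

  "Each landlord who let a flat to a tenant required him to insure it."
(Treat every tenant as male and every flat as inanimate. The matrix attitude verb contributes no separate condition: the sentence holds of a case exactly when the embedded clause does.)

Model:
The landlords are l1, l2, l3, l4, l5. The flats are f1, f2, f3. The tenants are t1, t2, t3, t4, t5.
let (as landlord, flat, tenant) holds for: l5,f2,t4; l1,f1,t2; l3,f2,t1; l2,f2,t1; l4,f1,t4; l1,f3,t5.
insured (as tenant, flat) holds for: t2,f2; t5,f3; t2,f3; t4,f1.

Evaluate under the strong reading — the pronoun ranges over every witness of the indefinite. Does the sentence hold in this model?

"him" takes "a tenant" as antecedent and "it" takes "a flat"; both are donkey pronouns co-varying with the restrictor.
Strong reading: for every (l,f,t) with let(l,f,t), insured(t,f).
Restrictor triples: (l1,f1,t2)→insured(t2,f1) ✗  (l1,f3,t5)→insured(t5,f3) ✓  (l2,f2,t1)→insured(t1,f2) ✗  (l3,f2,t1)→insured(t1,f2) ✗  (l4,f1,t4)→insured(t4,f1) ✓  (l5,f2,t4)→insured(t4,f2) ✗
Counterexample: (l1,f1,t2) — insured(t2,f1) does not hold.

False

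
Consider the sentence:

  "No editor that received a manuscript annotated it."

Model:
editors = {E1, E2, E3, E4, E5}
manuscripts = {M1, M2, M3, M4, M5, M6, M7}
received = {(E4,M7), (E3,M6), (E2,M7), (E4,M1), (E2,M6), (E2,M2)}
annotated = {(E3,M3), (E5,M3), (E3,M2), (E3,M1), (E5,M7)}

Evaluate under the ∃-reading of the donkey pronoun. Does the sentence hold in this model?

"it" takes "a manuscript" as antecedent — a donkey pronoun bound across the clause boundary.
Truth condition: for no (e,m) with received(e,m) does annotated(e,m) hold.
Restrictor pairs — does the scope hold? (E2,M2):fails  (E2,M6):fails  (E2,M7):fails  (E3,M6):fails  (E4,M1):fails  (E4,M7):fails
Scope holds for no restrictor pair, so the sentence is true.

True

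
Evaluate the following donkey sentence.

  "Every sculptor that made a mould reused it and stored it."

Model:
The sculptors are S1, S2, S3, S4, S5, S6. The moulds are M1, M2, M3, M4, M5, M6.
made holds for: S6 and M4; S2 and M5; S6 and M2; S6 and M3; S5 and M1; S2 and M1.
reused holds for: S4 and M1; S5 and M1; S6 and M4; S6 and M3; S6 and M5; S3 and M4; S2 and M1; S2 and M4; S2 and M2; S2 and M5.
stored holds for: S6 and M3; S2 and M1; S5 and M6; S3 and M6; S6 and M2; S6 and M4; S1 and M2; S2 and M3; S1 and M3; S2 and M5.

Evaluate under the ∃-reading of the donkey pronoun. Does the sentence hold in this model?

"it" takes "a mould" as antecedent — a donkey pronoun bound across the clause boundary.
Weak reading: every sculptor s with some made-mould has at least one made-mould m such that reused(s,m) ∧ stored(s,m).
Per sculptor: S2:✓  S5:✗  S6:✓
S5 has no witness among its made-moulds.

False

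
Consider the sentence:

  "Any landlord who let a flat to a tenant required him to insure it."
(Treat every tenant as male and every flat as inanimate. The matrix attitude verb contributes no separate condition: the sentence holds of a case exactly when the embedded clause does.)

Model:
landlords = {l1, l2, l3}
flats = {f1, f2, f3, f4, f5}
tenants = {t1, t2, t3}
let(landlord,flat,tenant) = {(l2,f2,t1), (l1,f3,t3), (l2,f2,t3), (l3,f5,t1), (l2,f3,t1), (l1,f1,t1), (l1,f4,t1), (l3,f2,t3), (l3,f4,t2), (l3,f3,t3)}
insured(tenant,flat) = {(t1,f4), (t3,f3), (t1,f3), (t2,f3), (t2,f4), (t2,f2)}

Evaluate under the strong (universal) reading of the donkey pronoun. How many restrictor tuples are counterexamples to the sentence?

"him" takes "a tenant" as antecedent and "it" takes "a flat"; both are donkey pronouns co-varying with the restrictor.
Strong reading: for every (l,f,t) with let(l,f,t), insured(t,f).
Restrictor triples: (l1,f1,t1)→insured(t1,f1) ✗  (l1,f3,t3)→insured(t3,f3) ✓  (l1,f4,t1)→insured(t1,f4) ✓  (l2,f2,t1)→insured(t1,f2) ✗  (l2,f2,t3)→insured(t3,f2) ✗  (l2,f3,t1)→insured(t1,f3) ✓  (l3,f2,t3)→insured(t3,f2) ✗  (l3,f3,t3)→insured(t3,f3) ✓  (l3,f4,t2)→insured(t2,f4) ✓  (l3,f5,t1)→insured(t1,f5) ✗
Counterexamples (restrictor triples failing the scope): 5.

5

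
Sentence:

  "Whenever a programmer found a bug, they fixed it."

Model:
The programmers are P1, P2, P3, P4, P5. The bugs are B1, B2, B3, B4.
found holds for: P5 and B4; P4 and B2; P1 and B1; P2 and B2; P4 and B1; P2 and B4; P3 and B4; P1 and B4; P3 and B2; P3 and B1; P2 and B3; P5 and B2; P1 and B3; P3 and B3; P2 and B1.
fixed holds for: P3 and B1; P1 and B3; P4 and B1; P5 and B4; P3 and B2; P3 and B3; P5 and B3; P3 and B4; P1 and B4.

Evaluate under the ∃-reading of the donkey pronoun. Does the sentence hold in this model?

False

"it" takes "a bug" as antecedent — a donkey pronoun bound across the clause boundary.
Weak reading: every programmer p with some found-bug has at least one found-bug b such that fixed(p,b).
Per programmer: P1:✓  P2:✗  P3:✓  P4:✓  P5:✓
P2 has no witness among its found-bugs.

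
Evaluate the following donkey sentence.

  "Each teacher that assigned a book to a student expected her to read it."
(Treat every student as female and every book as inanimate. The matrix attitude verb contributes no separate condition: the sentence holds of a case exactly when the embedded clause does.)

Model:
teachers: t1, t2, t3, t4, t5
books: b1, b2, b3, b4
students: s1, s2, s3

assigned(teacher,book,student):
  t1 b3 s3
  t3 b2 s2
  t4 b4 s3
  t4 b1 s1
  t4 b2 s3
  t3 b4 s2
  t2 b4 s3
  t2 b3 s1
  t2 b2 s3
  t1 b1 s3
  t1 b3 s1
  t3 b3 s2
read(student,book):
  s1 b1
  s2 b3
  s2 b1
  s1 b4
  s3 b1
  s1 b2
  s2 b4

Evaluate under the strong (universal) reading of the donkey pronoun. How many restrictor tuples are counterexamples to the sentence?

8

"her" takes "a student" as antecedent and "it" takes "a book"; both are donkey pronouns co-varying with the restrictor.
Strong reading: for every (t,b,s) with assigned(t,b,s), read(s,b).
Restrictor triples: (t1,b1,s3)→read(s3,b1) ✓  (t1,b3,s1)→read(s1,b3) ✗  (t1,b3,s3)→read(s3,b3) ✗  (t2,b2,s3)→read(s3,b2) ✗  (t2,b3,s1)→read(s1,b3) ✗  (t2,b4,s3)→read(s3,b4) ✗  (t3,b2,s2)→read(s2,b2) ✗  (t3,b3,s2)→read(s2,b3) ✓  (t3,b4,s2)→read(s2,b4) ✓  (t4,b1,s1)→read(s1,b1) ✓  (t4,b2,s3)→read(s3,b2) ✗  (t4,b4,s3)→read(s3,b4) ✗
Counterexamples (restrictor triples failing the scope): 8.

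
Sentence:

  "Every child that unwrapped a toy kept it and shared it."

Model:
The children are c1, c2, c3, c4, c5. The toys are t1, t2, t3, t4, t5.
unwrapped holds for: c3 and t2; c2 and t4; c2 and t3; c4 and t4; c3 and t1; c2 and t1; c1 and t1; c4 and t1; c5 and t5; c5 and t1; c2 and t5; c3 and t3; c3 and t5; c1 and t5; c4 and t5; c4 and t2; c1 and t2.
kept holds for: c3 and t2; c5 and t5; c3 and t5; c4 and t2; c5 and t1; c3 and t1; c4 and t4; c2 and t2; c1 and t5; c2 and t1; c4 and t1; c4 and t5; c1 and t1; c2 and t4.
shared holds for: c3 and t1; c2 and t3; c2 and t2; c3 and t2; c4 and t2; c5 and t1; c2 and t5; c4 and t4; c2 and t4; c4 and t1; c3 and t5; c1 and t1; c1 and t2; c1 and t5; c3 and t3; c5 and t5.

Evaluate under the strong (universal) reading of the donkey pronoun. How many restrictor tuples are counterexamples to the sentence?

"it" takes "a toy" as antecedent — a donkey pronoun bound across the clause boundary.
Strong reading: for every (c,t) with unwrapped(c,t), kept(c,t) ∧ shared(c,t).
Restrictor pairs: (c1,t1) ✓  (c1,t2) ✗  (c1,t5) ✓  (c2,t1) ✗  (c2,t3) ✗  (c2,t4) ✓  (c2,t5) ✗  (c3,t1) ✓  (c3,t2) ✓  (c3,t3) ✗  (c3,t5) ✓  (c4,t1) ✓  (c4,t2) ✓  (c4,t4) ✓  (c4,t5) ✗  (c5,t1) ✓  (c5,t5) ✓
Counterexamples (restrictor pairs failing the scope): 6.

6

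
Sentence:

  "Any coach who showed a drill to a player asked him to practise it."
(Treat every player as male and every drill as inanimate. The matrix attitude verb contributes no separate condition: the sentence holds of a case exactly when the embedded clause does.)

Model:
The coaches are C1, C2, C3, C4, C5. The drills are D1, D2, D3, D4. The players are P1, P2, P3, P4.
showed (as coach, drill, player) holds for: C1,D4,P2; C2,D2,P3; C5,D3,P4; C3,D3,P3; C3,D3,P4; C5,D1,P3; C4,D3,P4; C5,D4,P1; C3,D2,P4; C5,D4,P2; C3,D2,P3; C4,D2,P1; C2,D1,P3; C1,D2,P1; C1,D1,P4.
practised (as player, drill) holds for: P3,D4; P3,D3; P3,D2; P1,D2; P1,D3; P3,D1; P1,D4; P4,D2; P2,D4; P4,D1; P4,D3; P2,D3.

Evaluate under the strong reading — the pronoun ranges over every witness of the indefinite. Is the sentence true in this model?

"him" takes "a player" as antecedent and "it" takes "a drill"; both are donkey pronouns co-varying with the restrictor.
Strong reading: for every (c,d,p) with showed(c,d,p), practised(p,d).
Restrictor triples: (C1,D1,P4)→practised(P4,D1) ✓  (C1,D2,P1)→practised(P1,D2) ✓  (C1,D4,P2)→practised(P2,D4) ✓  (C2,D1,P3)→practised(P3,D1) ✓  (C2,D2,P3)→practised(P3,D2) ✓  (C3,D2,P3)→practised(P3,D2) ✓  (C3,D2,P4)→practised(P4,D2) ✓  (C3,D3,P3)→practised(P3,D3) ✓  (C3,D3,P4)→practised(P4,D3) ✓  (C4,D2,P1)→practised(P1,D2) ✓  (C4,D3,P4)→practised(P4,D3) ✓  (C5,D1,P3)→practised(P3,D1) ✓  (C5,D3,P4)→practised(P4,D3) ✓  (C5,D4,P1)→practised(P1,D4) ✓  (C5,D4,P2)→practised(P2,D4) ✓
Every restrictor triple satisfies the scope.

True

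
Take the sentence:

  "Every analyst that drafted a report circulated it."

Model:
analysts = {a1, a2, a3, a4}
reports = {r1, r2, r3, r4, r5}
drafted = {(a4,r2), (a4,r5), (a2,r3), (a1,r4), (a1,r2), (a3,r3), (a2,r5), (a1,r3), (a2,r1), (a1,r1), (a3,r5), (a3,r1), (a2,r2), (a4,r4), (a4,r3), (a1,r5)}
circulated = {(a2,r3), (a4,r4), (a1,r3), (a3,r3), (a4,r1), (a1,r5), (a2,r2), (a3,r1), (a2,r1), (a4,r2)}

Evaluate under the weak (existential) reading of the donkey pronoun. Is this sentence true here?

True

"it" takes "a report" as antecedent — a donkey pronoun bound across the clause boundary.
Weak reading: every analyst a with some drafted-report has at least one drafted-report r such that circulated(a,r).
Per analyst: a1:✓  a2:✓  a3:✓  a4:✓
Every analyst in the restrictor has a witness.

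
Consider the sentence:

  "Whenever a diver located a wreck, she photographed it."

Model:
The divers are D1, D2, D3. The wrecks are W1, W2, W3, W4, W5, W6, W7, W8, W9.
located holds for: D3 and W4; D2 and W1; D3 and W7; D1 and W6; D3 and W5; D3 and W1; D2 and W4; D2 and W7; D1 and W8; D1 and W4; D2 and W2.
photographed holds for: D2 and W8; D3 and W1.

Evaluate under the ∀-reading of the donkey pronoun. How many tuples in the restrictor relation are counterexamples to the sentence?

"it" takes "a wreck" as antecedent — a donkey pronoun bound across the clause boundary.
Strong reading: for every (d,w) with located(d,w), photographed(d,w).
Restrictor pairs: (D1,W4) ✗  (D1,W6) ✗  (D1,W8) ✗  (D2,W1) ✗  (D2,W2) ✗  (D2,W4) ✗  (D2,W7) ✗  (D3,W1) ✓  (D3,W4) ✗  (D3,W5) ✗  (D3,W7) ✗
Counterexamples (restrictor pairs failing the scope): 10.

10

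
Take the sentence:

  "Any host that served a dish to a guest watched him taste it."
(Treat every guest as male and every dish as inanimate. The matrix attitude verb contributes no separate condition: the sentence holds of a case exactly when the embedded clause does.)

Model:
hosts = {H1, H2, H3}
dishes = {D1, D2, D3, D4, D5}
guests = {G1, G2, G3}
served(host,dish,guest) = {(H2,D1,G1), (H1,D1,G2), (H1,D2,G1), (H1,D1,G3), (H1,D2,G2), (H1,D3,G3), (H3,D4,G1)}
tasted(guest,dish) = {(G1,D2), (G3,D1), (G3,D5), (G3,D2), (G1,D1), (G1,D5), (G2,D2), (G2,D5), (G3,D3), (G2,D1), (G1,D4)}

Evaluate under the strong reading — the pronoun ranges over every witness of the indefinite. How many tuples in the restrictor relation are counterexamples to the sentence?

"him" takes "a guest" as antecedent and "it" takes "a dish"; both are donkey pronouns co-varying with the restrictor.
Strong reading: for every (h,d,g) with served(h,d,g), tasted(g,d).
Restrictor triples: (H1,D1,G2)→tasted(G2,D1) ✓  (H1,D1,G3)→tasted(G3,D1) ✓  (H1,D2,G1)→tasted(G1,D2) ✓  (H1,D2,G2)→tasted(G2,D2) ✓  (H1,D3,G3)→tasted(G3,D3) ✓  (H2,D1,G1)→tasted(G1,D1) ✓  (H3,D4,G1)→tasted(G1,D4) ✓
Counterexamples (restrictor triples failing the scope): 0.

0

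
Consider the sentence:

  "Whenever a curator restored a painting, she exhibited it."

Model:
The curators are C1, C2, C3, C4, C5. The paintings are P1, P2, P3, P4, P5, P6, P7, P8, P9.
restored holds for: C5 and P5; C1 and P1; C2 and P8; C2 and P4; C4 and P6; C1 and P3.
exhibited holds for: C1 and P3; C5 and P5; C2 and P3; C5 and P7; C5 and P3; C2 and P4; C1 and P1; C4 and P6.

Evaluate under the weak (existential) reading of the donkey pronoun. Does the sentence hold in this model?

True

"it" takes "a painting" as antecedent — a donkey pronoun bound across the clause boundary.
Weak reading: every curator c with some restored-painting has at least one restored-painting p such that exhibited(c,p).
Per curator: C1:✓  C2:✓  C4:✓  C5:✓
Every curator in the restrictor has a witness.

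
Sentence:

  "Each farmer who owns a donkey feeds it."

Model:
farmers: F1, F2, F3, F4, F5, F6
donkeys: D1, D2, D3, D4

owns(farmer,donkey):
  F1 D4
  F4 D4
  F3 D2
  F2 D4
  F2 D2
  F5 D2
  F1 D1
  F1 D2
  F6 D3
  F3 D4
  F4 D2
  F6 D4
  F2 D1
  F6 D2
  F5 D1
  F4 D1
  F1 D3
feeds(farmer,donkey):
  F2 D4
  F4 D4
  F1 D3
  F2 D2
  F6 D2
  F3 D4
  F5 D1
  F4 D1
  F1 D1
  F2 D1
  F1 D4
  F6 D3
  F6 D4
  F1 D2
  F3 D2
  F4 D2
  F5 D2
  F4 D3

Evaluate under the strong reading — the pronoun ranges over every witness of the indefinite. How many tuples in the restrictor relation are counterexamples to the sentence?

0

"it" takes "a donkey" as antecedent — a donkey pronoun bound across the clause boundary.
Strong reading: for every (f,d) with owns(f,d), feeds(f,d).
Restrictor pairs: (F1,D1) ✓  (F1,D2) ✓  (F1,D3) ✓  (F1,D4) ✓  (F2,D1) ✓  (F2,D2) ✓  (F2,D4) ✓  (F3,D2) ✓  (F3,D4) ✓  (F4,D1) ✓  (F4,D2) ✓  (F4,D4) ✓  (F5,D1) ✓  (F5,D2) ✓  (F6,D2) ✓  (F6,D3) ✓  (F6,D4) ✓
Counterexamples (restrictor pairs failing the scope): 0.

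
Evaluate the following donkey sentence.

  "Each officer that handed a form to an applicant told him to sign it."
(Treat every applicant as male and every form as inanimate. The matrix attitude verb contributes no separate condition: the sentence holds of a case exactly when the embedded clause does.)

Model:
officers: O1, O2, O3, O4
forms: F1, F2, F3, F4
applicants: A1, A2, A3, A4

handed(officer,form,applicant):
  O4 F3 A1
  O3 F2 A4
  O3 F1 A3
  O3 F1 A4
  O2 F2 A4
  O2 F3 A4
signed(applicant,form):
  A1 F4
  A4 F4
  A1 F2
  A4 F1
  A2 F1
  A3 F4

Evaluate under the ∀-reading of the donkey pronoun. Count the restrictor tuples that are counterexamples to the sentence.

"him" takes "an applicant" as antecedent and "it" takes "a form"; both are donkey pronouns co-varying with the restrictor.
Strong reading: for every (o,f,a) with handed(o,f,a), signed(a,f).
Restrictor triples: (O2,F2,A4)→signed(A4,F2) ✗  (O2,F3,A4)→signed(A4,F3) ✗  (O3,F1,A3)→signed(A3,F1) ✗  (O3,F1,A4)→signed(A4,F1) ✓  (O3,F2,A4)→signed(A4,F2) ✗  (O4,F3,A1)→signed(A1,F3) ✗
Counterexamples (restrictor triples failing the scope): 5.

5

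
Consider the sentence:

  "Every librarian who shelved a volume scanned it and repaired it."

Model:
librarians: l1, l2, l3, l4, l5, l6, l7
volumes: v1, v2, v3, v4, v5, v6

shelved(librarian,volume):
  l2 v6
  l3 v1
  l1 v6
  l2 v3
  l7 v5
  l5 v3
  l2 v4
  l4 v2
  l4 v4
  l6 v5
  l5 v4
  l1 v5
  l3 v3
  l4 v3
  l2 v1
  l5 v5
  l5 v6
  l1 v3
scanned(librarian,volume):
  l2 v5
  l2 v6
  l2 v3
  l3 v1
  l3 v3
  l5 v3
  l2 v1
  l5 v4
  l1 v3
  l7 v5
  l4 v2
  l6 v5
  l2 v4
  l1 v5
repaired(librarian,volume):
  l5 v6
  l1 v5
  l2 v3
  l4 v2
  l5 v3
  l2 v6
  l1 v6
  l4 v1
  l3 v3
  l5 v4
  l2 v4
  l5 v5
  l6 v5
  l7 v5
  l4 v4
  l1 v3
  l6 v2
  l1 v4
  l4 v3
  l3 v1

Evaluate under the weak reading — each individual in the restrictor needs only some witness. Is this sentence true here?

True

"it" takes "a volume" as antecedent — a donkey pronoun bound across the clause boundary.
Weak reading: every librarian l with some shelved-volume has at least one shelved-volume v such that scanned(l,v) ∧ repaired(l,v).
Per librarian: l1:✓  l2:✓  l3:✓  l4:✓  l5:✓  l6:✓  l7:✓
Every librarian in the restrictor has a witness.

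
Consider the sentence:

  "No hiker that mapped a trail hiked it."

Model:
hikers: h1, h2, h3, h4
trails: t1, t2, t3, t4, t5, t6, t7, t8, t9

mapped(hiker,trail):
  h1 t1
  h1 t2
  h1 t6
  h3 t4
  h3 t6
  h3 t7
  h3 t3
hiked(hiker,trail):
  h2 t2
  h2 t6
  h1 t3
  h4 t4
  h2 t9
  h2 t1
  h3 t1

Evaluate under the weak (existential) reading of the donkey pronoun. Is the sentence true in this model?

"it" takes "a trail" as antecedent — a donkey pronoun bound across the clause boundary.
Truth condition: for no (h,t) with mapped(h,t) does hiked(h,t) hold.
Restrictor pairs — does the scope hold? (h1,t1):fails  (h1,t2):fails  (h1,t6):fails  (h3,t3):fails  (h3,t4):fails  (h3,t6):fails  (h3,t7):fails
Scope holds for no restrictor pair, so the sentence is true.

True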